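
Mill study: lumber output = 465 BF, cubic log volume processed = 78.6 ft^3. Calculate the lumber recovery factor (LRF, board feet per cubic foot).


Formula: LRF = Lumber Output (BF) / Log Input (ft^3)
LRF = 465 BF / 78.6 ft^3
LRF = 5.92 BF/ft^3

5.92


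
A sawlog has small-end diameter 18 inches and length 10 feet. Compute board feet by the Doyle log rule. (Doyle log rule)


Doyle: BF = (D - 4)^2 * L / 16
Adjusted diameter = 18 - 4 = 14 in
(D-4)^2 = 14^2 = 196
BF = 196 * 10 / 16 = 123 BF

123


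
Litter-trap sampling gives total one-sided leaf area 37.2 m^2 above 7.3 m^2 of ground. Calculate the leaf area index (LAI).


Formula: LAI = total leaf area / ground area  (dimensionless)
LAI = 37.2 m^2 / 7.3 m^2
LAI = 5.1

5.1


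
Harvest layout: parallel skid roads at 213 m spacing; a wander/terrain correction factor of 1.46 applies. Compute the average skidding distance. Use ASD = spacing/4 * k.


Formula: ASD = (spacing / 4) * correction
Uncorrected distance = spacing / 4 = 213 / 4 = 53.25 m
ASD = 53.25 * 1.46 = 78 m

78


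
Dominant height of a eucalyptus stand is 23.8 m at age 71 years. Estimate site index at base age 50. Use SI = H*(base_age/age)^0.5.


Formula: SI = H_dom * (base_age / age)^0.5
Age ratio = 50 / 71 = 0.70423
sqrt(age_ratio) = 0.83918
SI = 23.8 * 0.83918 = 20.0 m

20.0


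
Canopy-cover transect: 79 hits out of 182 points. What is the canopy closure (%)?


Formula: Canopy closure = covered points / total points * 100
Closure = 79 / 182 * 100
Closure = 0.4341 * 100 = 43.4%

43.4


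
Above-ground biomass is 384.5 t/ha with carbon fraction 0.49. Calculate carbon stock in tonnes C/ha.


Formula: Carbon Stock = Biomass * Carbon Fraction
C = 384.5 t/ha * 0.49
C = 188.4 t C/ha

188.4


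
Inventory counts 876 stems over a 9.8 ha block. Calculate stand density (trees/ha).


Formula: Stand Density = N_trees / Area_ha
Density = 876 trees / 9.8 ha
Density = 89 trees/ha

89


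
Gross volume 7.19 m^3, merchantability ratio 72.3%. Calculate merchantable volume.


Formula: MV = V_total * (merchantable_pct / 100)
Merchantable fraction = 72.3% / 100 = 0.723
MV = 7.19 m^3 * 0.723 = 5.198 m^3

5.198


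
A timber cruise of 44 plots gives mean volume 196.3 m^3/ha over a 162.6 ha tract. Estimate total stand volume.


Formula: Total Volume = Mean Volume per ha * Total Area
Total Volume = 196.3 m^3/ha * 162.6 ha
Total Volume = 31918 m^3

31918


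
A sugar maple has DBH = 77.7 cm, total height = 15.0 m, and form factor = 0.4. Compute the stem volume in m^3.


Formula: V = pi * (DBH/200)^2 * H * ff
Radius = DBH/200 = 77.7/200 = 0.3885 m
Radius^2 = 0.3885^2 = 0.15093225 m^2
V = pi * 0.15093225 * 15.0 * 0.4
V = 2.845 m^3

2.845


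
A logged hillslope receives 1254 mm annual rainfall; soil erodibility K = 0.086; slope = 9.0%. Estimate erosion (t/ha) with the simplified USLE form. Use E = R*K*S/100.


Formula: E = R * K * S / 100  (simplified USLE)
R * K = 1254 * 0.086 = 107.844
E = 107.844 * 9.0 / 100 = 9.71 t/ha

9.71


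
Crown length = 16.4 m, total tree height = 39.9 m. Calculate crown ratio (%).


Formula: Crown Ratio = (Crown Length / Total Height) * 100
CR = (16.4 m / 39.9 m) * 100
CR = 0.411 * 100 = 41.1%

41.1


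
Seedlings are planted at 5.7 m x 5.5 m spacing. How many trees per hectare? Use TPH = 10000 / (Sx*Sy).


Formula: TPH = 10000 m^2/ha / (spacing_x * spacing_y)
Area per tree = 5.7 m * 5.5 m = 31.35 m^2
TPH = 10000 / 31.35 = 319 trees/ha

319


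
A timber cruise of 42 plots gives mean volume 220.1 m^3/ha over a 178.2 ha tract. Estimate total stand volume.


Formula: Total Volume = Mean Volume per ha * Total Area
Total Volume = 220.1 m^3/ha * 178.2 ha
Total Volume = 39222 m^3

39222


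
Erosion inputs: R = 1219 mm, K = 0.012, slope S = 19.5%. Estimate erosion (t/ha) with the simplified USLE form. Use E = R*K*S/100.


Formula: E = R * K * S / 100  (simplified USLE)
R * K = 1219 * 0.012 = 14.628
E = 14.628 * 19.5 / 100 = 2.85 t/ha

2.85


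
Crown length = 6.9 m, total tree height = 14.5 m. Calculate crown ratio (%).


Formula: Crown Ratio = (Crown Length / Total Height) * 100
CR = (6.9 m / 14.5 m) * 100
CR = 0.4759 * 100 = 47.6%

47.6


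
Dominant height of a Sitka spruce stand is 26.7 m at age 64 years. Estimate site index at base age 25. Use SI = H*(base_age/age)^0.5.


Formula: SI = H_dom * (base_age / age)^0.5
Age ratio = 25 / 64 = 0.39062
sqrt(age_ratio) = 0.625
SI = 26.7 * 0.625 = 16.7 m

16.7


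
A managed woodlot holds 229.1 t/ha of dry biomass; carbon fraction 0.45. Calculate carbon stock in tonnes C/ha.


Formula: Carbon Stock = Biomass * Carbon Fraction
C = 229.1 t/ha * 0.45
C = 103.1 t C/ha

103.1


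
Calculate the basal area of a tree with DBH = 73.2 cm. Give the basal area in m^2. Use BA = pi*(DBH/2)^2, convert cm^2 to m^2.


Formula: BA = pi * (DBH/2)^2 / 10000  (cm^2 to m^2)
Radius = DBH/2 = 73.2/2 = 36.6 cm
BA = pi * 36.6^2 / 10000
   = 4208.3519 cm^2 / 10000
   = 0.4208 m^2

0.4208


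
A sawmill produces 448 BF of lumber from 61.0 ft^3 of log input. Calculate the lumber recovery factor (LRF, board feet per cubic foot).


Formula: LRF = Lumber Output (BF) / Log Input (ft^3)
LRF = 448 BF / 61.0 ft^3
LRF = 7.34 BF/ft^3

7.34


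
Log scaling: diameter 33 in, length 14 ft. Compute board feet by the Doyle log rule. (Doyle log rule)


Doyle: BF = (D - 4)^2 * L / 16
Adjusted diameter = 33 - 4 = 29 in
(D-4)^2 = 29^2 = 841
BF = 841 * 14 / 16 = 736 BF

736


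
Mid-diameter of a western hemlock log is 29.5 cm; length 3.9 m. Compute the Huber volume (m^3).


Huber: V = Am * L,  Am = pi*(Dm/200)^2
Am = pi*(29.5/200)^2 = 0.068349 m^2
V = 0.068349*3.9 = 0.2666 m^3

0.2666


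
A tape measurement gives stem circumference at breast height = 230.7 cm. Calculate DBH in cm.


Formula: DBH = C / pi
DBH = 230.7 / pi
pi = 3.14159...
DBH = 73.4 cm

73.4


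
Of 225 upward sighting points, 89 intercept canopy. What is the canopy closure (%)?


Formula: Canopy closure = covered points / total points * 100
Closure = 89 / 225 * 100
Closure = 0.3956 * 100 = 39.6%

39.6


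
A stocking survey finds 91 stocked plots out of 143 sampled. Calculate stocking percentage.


Formula: Stocking % = stocked plots / total plots * 100
Stocking = 91 / 143 * 100
Stocking = 0.6364 * 100 = 63.6%

63.6


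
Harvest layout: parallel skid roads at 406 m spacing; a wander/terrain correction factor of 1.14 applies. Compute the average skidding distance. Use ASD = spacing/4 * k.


Formula: ASD = (spacing / 4) * correction
Uncorrected distance = spacing / 4 = 406 / 4 = 101.5 m
ASD = 101.5 * 1.14 = 116 m

116


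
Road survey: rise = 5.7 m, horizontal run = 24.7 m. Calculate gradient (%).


Formula: Gradient = rise / run * 100
Gradient = 5.7 / 24.7 * 100 = 23.1%

23.1


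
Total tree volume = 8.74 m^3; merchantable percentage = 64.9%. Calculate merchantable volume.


Formula: MV = V_total * (merchantable_pct / 100)
Merchantable fraction = 64.9% / 100 = 0.649
MV = 8.74 m^3 * 0.649 = 5.672 m^3

5.672


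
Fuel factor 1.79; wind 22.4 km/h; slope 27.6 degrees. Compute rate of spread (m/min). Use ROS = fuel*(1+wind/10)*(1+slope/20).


Formula: ROS = fuel * (1 + wind/10) * (1 + slope/20)
Wind factor = 1 + 22.4/10 = 3.24
Slope factor = 1 + 27.6/20 = 2.38
ROS = 1.79 * 3.24 * 2.38 = 13.8 m/min

13.8


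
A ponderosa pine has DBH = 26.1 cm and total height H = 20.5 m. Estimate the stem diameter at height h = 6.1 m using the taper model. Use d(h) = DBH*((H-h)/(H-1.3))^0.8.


Taper: d(h) = DBH * ((H - h) / (H - 1.3))^0.8
Numerator = H - h = 20.5 - 6.1 = 14.4 m
Denominator = H - 1.3 = 20.5 - 1.3 = 19.2 m
Ratio = 14.4 / 19.2 = 0.75
d = 26.1 * 0.75^0.8 = 20.7 cm

20.7


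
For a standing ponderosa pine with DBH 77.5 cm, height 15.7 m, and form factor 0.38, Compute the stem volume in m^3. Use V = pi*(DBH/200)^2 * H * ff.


Formula: V = pi * (DBH/200)^2 * H * ff
Radius = DBH/200 = 77.5/200 = 0.3875 m
Radius^2 = 0.3875^2 = 0.15015625 m^2
V = pi * 0.15015625 * 15.7 * 0.38
V = 2.814 m^3

2.814


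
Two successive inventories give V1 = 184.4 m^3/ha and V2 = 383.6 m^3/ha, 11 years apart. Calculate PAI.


Formula: PAI = (V_T2 - V_T1) / (T2 - T1)
Volume increment = 383.6 - 184.4 = 199.2 m^3/ha
PAI = 199.2 / 11 = 18.11 m^3/ha/year

18.11


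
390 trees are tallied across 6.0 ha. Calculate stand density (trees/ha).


Formula: Stand Density = N_trees / Area_ha
Density = 390 trees / 6.0 ha
Density = 65 trees/ha

65


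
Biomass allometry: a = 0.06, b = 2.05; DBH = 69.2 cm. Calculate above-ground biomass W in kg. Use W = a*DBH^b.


Formula: W = a * DBH^b  (allometric power law)
DBH^b = 69.2^2.05 = 5918.5796
W = 0.06 * 5918.5796 = 355.1 kg

355.1


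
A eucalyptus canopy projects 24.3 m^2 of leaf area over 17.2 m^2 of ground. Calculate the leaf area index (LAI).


Formula: LAI = total leaf area / ground area  (dimensionless)
LAI = 24.3 m^2 / 17.2 m^2
LAI = 1.41

1.41


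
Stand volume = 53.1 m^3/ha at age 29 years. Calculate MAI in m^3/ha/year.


Formula: MAI = Total Volume / Stand Age
MAI = 53.1 m^3/ha / 29 years
MAI = 1.83 m^3/ha/year

1.83


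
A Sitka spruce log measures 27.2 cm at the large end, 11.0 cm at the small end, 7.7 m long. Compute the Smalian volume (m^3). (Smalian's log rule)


Smalian: V = (A1 + A2)/2 * L,  A = pi*(D/200)^2
A1 = pi*(27.2/200)^2 = 0.058107 m^2
A2 = pi*(11.0/200)^2 = 0.009503 m^2
V = (0.058107+0.009503)/2*7.7 = 0.2603 m^3

0.2603


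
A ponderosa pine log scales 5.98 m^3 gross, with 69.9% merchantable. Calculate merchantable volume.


Formula: MV = V_total * (merchantable_pct / 100)
Merchantable fraction = 69.9% / 100 = 0.699
MV = 5.98 m^3 * 0.699 = 4.18 m^3

4.18


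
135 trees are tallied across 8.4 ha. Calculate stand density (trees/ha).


Formula: Stand Density = N_trees / Area_ha
Density = 135 trees / 8.4 ha
Density = 16 trees/ha

16


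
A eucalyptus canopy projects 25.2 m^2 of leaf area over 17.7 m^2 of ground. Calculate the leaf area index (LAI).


Formula: LAI = total leaf area / ground area  (dimensionless)
LAI = 25.2 m^2 / 17.7 m^2
LAI = 1.42

1.42


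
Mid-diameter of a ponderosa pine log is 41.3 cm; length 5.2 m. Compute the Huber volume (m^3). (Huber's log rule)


Huber: V = Am * L,  Am = pi*(Dm/200)^2
Am = pi*(41.3/200)^2 = 0.133965 m^2
V = 0.133965*5.2 = 0.6966 m^3

0.6966


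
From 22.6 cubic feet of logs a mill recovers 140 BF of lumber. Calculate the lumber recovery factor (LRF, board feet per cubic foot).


Formula: LRF = Lumber Output (BF) / Log Input (ft^3)
LRF = 140 BF / 22.6 ft^3
LRF = 6.19 BF/ft^3

6.19


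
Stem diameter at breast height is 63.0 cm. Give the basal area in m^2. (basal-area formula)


Formula: BA = pi * (DBH/2)^2 / 10000  (cm^2 to m^2)
Radius = DBH/2 = 63.0/2 = 31.5 cm
BA = pi * 31.5^2 / 10000
   = 3117.2453 cm^2 / 10000
   = 0.3117 m^2

0.3117


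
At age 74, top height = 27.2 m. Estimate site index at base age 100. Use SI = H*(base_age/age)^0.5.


Formula: SI = H_dom * (base_age / age)^0.5
Age ratio = 100 / 74 = 1.35135
sqrt(age_ratio) = 1.16248
SI = 27.2 * 1.16248 = 31.6 m

31.6


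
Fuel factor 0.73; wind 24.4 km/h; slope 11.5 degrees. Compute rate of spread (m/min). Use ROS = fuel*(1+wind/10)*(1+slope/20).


Formula: ROS = fuel * (1 + wind/10) * (1 + slope/20)
Wind factor = 1 + 24.4/10 = 3.44
Slope factor = 1 + 11.5/20 = 1.575
ROS = 0.73 * 3.44 * 1.575 = 3.96 m/min

3.96


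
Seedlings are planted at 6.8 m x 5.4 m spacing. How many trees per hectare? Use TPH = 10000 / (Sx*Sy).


Formula: TPH = 10000 m^2/ha / (spacing_x * spacing_y)
Area per tree = 6.8 m * 5.4 m = 36.72 m^2
TPH = 10000 / 36.72 = 272 trees/ha

272


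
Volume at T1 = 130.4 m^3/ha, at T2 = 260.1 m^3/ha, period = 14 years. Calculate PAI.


Formula: PAI = (V_T2 - V_T1) / (T2 - T1)
Volume increment = 260.1 - 130.4 = 129.7 m^3/ha
PAI = 129.7 / 14 = 9.26 m^3/ha/year

9.26


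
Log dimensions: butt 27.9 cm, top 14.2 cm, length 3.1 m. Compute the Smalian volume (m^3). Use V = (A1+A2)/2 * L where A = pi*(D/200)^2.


Smalian: V = (A1 + A2)/2 * L,  A = pi*(D/200)^2
A1 = pi*(27.9/200)^2 = 0.061136 m^2
A2 = pi*(14.2/200)^2 = 0.015837 m^2
V = (0.061136+0.015837)/2*3.1 = 0.1193 m^3

0.1193


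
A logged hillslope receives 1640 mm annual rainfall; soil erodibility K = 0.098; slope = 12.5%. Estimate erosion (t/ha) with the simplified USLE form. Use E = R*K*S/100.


Formula: E = R * K * S / 100  (simplified USLE)
R * K = 1640 * 0.098 = 160.72
E = 160.72 * 12.5 / 100 = 20.09 t/ha

20.09


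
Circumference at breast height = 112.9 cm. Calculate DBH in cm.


Formula: DBH = C / pi
DBH = 112.9 / pi
pi = 3.14159...
DBH = 35.9 cm

35.9


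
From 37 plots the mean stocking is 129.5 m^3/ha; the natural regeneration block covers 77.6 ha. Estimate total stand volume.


Formula: Total Volume = Mean Volume per ha * Total Area
Total Volume = 129.5 m^3/ha * 77.6 ha
Total Volume = 10049 m^3

10049


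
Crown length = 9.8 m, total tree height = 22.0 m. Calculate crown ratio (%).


Formula: Crown Ratio = (Crown Length / Total Height) * 100
CR = (9.8 m / 22.0 m) * 100
CR = 0.4455 * 100 = 44.5%

44.5


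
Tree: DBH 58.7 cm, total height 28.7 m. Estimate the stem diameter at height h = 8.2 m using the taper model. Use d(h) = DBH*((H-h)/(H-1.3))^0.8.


Taper: d(h) = DBH * ((H - h) / (H - 1.3))^0.8
Numerator = H - h = 28.7 - 8.2 = 20.5 m
Denominator = H - 1.3 = 28.7 - 1.3 = 27.4 m
Ratio = 20.5 / 27.4 = 0.74818
d = 58.7 * 0.74818^0.8 = 46.5 cm

46.5


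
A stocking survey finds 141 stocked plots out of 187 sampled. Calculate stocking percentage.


Formula: Stocking % = stocked plots / total plots * 100
Stocking = 141 / 187 * 100
Stocking = 0.754 * 100 = 75.4%

75.4


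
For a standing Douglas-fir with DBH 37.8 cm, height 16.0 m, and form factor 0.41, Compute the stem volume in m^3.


Formula: V = pi * (DBH/200)^2 * H * ff
Radius = DBH/200 = 37.8/200 = 0.189 m
Radius^2 = 0.189^2 = 0.035721 m^2
V = pi * 0.035721 * 16.0 * 0.41
V = 0.736 m^3

0.736


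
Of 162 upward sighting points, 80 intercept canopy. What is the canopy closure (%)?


Formula: Canopy closure = covered points / total points * 100
Closure = 80 / 162 * 100
Closure = 0.4938 * 100 = 49.4%

49.4


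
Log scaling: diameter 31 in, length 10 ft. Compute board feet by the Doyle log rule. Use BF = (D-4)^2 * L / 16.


Doyle: BF = (D - 4)^2 * L / 16
Adjusted diameter = 31 - 4 = 27 in
(D-4)^2 = 27^2 = 729
BF = 729 * 10 / 16 = 456 BF

456


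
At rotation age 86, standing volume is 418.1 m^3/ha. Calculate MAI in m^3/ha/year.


Formula: MAI = Total Volume / Stand Age
MAI = 418.1 m^3/ha / 86 years
MAI = 4.86 m^3/ha/year

4.86


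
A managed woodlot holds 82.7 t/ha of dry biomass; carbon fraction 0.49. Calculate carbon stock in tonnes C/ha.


Formula: Carbon Stock = Biomass * Carbon Fraction
C = 82.7 t/ha * 0.49
C = 40.5 t C/ha

40.5


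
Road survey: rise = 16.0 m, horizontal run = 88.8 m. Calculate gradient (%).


Formula: Gradient = rise / run * 100
Gradient = 16.0 / 88.8 * 100 = 18.0%

18.0


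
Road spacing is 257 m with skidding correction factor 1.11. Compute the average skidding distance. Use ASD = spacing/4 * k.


Formula: ASD = (spacing / 4) * correction
Uncorrected distance = spacing / 4 = 257 / 4 = 64.25 m
ASD = 64.25 * 1.11 = 71 m

71


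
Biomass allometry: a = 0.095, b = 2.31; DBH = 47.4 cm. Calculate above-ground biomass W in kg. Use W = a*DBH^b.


Formula: W = a * DBH^b  (allometric power law)
DBH^b = 47.4^2.31 = 7431.0121
W = 0.095 * 7431.0121 = 705.9 kg

705.9


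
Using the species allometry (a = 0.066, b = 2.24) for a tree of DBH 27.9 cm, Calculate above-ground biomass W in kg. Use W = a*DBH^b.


Formula: W = a * DBH^b  (allometric power law)
DBH^b = 27.9^2.24 = 1730.4275
W = 0.066 * 1730.4275 = 114.2 kg

114.2


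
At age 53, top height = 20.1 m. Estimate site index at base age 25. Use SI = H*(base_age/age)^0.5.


Formula: SI = H_dom * (base_age / age)^0.5
Age ratio = 25 / 53 = 0.4717
sqrt(age_ratio) = 0.6868
SI = 20.1 * 0.6868 = 13.8 m

13.8


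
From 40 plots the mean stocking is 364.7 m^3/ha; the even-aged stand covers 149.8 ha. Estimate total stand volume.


Formula: Total Volume = Mean Volume per ha * Total Area
Total Volume = 364.7 m^3/ha * 149.8 ha
Total Volume = 54632 m^3

54632


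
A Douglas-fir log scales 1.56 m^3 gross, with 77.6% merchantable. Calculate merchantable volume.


Formula: MV = V_total * (merchantable_pct / 100)
Merchantable fraction = 77.6% / 100 = 0.776
MV = 1.56 m^3 * 0.776 = 1.211 m^3

1.211


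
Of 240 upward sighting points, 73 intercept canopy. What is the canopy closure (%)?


Formula: Canopy closure = covered points / total points * 100
Closure = 73 / 240 * 100
Closure = 0.3042 * 100 = 30.4%

30.4


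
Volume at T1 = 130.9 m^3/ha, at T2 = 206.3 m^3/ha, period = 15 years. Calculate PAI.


Formula: PAI = (V_T2 - V_T1) / (T2 - T1)
Volume increment = 206.3 - 130.9 = 75.4 m^3/ha
PAI = 75.4 / 15 = 5.03 m^3/ha/year

5.03


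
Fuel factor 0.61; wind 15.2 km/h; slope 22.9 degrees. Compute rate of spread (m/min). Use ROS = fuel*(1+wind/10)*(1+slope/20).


Formula: ROS = fuel * (1 + wind/10) * (1 + slope/20)
Wind factor = 1 + 15.2/10 = 2.52
Slope factor = 1 + 22.9/20 = 2.145
ROS = 0.61 * 2.52 * 2.145 = 3.3 m/min

3.3


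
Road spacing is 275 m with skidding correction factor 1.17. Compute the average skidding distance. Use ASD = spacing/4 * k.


Formula: ASD = (spacing / 4) * correction
Uncorrected distance = spacing / 4 = 275 / 4 = 68.75 m
ASD = 68.75 * 1.17 = 80 m

80


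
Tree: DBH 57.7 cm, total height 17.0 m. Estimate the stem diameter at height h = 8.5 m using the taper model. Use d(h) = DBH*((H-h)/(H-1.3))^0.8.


Taper: d(h) = DBH * ((H - h) / (H - 1.3))^0.8
Numerator = H - h = 17.0 - 8.5 = 8.5 m
Denominator = H - 1.3 = 17.0 - 1.3 = 15.7 m
Ratio = 8.5 / 15.7 = 0.5414
d = 57.7 * 0.5414^0.8 = 35.3 cm

35.3


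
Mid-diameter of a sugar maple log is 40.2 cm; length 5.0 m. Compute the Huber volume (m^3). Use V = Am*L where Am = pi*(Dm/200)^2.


Huber: V = Am * L,  Am = pi*(Dm/200)^2
Am = pi*(40.2/200)^2 = 0.126923 m^2
V = 0.126923*5.0 = 0.6346 m^3

0.6346


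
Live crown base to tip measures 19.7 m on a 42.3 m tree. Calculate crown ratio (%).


Formula: Crown Ratio = (Crown Length / Total Height) * 100
CR = (19.7 m / 42.3 m) * 100
CR = 0.4657 * 100 = 46.6%

46.6


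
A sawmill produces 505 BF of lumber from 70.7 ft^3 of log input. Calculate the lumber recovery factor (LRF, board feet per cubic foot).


Formula: LRF = Lumber Output (BF) / Log Input (ft^3)
LRF = 505 BF / 70.7 ft^3
LRF = 7.14 BF/ft^3

7.14


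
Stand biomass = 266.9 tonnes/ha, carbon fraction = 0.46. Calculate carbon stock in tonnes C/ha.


Formula: Carbon Stock = Biomass * Carbon Fraction
C = 266.9 t/ha * 0.46
C = 122.8 t C/ha

122.8


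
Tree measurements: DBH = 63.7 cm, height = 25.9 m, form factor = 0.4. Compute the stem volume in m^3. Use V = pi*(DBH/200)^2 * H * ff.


Formula: V = pi * (DBH/200)^2 * H * ff
Radius = DBH/200 = 63.7/200 = 0.3185 m
Radius^2 = 0.3185^2 = 0.10144225 m^2
V = pi * 0.10144225 * 25.9 * 0.4
V = 3.302 m^3

3.302


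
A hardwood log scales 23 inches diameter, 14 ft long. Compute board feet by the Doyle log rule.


Doyle: BF = (D - 4)^2 * L / 16
Adjusted diameter = 23 - 4 = 19 in
(D-4)^2 = 19^2 = 361
BF = 361 * 14 / 16 = 316 BF

316


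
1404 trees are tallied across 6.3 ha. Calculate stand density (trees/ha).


Formula: Stand Density = N_trees / Area_ha
Density = 1404 trees / 6.3 ha
Density = 223 trees/ha

223


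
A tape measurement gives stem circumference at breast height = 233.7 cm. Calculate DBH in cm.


Formula: DBH = C / pi
DBH = 233.7 / pi
pi = 3.14159...
DBH = 74.4 cm

74.4


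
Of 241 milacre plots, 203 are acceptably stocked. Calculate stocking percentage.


Formula: Stocking % = stocked plots / total plots * 100
Stocking = 203 / 241 * 100
Stocking = 0.8423 * 100 = 84.2%

84.2


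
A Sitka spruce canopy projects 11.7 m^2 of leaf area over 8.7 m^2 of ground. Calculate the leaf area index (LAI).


Formula: LAI = total leaf area / ground area  (dimensionless)
LAI = 11.7 m^2 / 8.7 m^2
LAI = 1.34

1.34


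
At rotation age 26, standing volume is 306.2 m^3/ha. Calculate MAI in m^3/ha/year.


Formula: MAI = Total Volume / Stand Age
MAI = 306.2 m^3/ha / 26 years
MAI = 11.78 m^3/ha/year

11.78


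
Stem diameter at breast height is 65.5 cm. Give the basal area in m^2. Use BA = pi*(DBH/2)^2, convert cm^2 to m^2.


Formula: BA = pi * (DBH/2)^2 / 10000  (cm^2 to m^2)
Radius = DBH/2 = 65.5/2 = 32.75 cm
BA = pi * 32.75^2 / 10000
   = 3369.5545 cm^2 / 10000
   = 0.337 m^2

0.337


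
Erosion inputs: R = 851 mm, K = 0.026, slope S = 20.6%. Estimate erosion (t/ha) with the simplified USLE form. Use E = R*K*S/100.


Formula: E = R * K * S / 100  (simplified USLE)
R * K = 851 * 0.026 = 22.126
E = 22.126 * 20.6 / 100 = 4.56 t/ha

4.56


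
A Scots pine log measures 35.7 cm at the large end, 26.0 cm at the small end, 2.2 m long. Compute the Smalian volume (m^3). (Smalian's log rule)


Smalian: V = (A1 + A2)/2 * L,  A = pi*(D/200)^2
A1 = pi*(35.7/200)^2 = 0.100098 m^2
A2 = pi*(26.0/200)^2 = 0.053093 m^2
V = (0.100098+0.053093)/2*2.2 = 0.1685 m^3

0.1685


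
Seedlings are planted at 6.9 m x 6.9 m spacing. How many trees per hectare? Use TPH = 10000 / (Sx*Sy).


Formula: TPH = 10000 m^2/ha / (spacing_x * spacing_y)
Area per tree = 6.9 m * 6.9 m = 47.61 m^2
TPH = 10000 / 47.61 = 210 trees/ha

210


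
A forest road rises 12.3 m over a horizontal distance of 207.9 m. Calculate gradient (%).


Formula: Gradient = rise / run * 100
Gradient = 12.3 / 207.9 * 100 = 5.9%

5.9


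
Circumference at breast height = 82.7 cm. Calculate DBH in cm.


Formula: DBH = C / pi
DBH = 82.7 / pi
pi = 3.14159...
DBH = 26.3 cm

26.3


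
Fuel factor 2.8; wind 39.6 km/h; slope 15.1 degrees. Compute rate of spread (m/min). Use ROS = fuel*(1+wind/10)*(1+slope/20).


Formula: ROS = fuel * (1 + wind/10) * (1 + slope/20)
Wind factor = 1 + 39.6/10 = 4.96
Slope factor = 1 + 15.1/20 = 1.755
ROS = 2.8 * 4.96 * 1.755 = 24.37 m/min

24.37


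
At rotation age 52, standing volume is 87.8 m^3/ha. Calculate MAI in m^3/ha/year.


Formula: MAI = Total Volume / Stand Age
MAI = 87.8 m^3/ha / 52 years
MAI = 1.69 m^3/ha/year

1.69


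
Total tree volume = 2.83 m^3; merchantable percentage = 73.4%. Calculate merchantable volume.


Formula: MV = V_total * (merchantable_pct / 100)
Merchantable fraction = 73.4% / 100 = 0.734
MV = 2.83 m^3 * 0.734 = 2.077 m^3

2.077


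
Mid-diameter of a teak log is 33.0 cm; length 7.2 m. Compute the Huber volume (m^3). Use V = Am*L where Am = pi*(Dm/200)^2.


Huber: V = Am * L,  Am = pi*(Dm/200)^2
Am = pi*(33.0/200)^2 = 0.08553 m^2
V = 0.08553*7.2 = 0.6158 m^3

0.6158


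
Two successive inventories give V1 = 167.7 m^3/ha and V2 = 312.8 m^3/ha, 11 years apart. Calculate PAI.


Formula: PAI = (V_T2 - V_T1) / (T2 - T1)
Volume increment = 312.8 - 167.7 = 145.1 m^3/ha
PAI = 145.1 / 11 = 13.19 m^3/ha/year

13.19


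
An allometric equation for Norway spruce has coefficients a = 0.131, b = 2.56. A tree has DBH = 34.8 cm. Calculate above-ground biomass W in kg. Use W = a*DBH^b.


Formula: W = a * DBH^b  (allometric power law)
DBH^b = 34.8^2.56 = 8839.8087
W = 0.131 * 8839.8087 = 1158.0 kg

1158.0


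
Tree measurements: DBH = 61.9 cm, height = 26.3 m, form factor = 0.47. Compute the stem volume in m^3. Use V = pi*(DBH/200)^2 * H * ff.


Formula: V = pi * (DBH/200)^2 * H * ff
Radius = DBH/200 = 61.9/200 = 0.3095 m
Radius^2 = 0.3095^2 = 0.09579025 m^2
V = pi * 0.09579025 * 26.3 * 0.47
V = 3.72 m^3

3.72


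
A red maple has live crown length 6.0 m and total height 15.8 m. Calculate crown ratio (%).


Formula: Crown Ratio = (Crown Length / Total Height) * 100
CR = (6.0 m / 15.8 m) * 100
CR = 0.3797 * 100 = 38.0%

38.0


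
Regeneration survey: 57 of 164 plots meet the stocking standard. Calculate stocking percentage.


Formula: Stocking % = stocked plots / total plots * 100
Stocking = 57 / 164 * 100
Stocking = 0.3476 * 100 = 34.8%

34.8


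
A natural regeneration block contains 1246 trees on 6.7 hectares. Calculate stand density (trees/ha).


Formula: Stand Density = N_trees / Area_ha
Density = 1246 trees / 6.7 ha
Density = 186 trees/ha

186


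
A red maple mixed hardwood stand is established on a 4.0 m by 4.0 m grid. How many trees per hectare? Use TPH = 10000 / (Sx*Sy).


Formula: TPH = 10000 m^2/ha / (spacing_x * spacing_y)
Area per tree = 4.0 m * 4.0 m = 16.0 m^2
TPH = 10000 / 16.0 = 625 trees/ha

625


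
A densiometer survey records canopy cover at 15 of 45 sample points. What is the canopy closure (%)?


Formula: Canopy closure = covered points / total points * 100
Closure = 15 / 45 * 100
Closure = 0.3333 * 100 = 33.3%

33.3


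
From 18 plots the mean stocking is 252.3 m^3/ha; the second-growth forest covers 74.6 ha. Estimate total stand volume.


Formula: Total Volume = Mean Volume per ha * Total Area
Total Volume = 252.3 m^3/ha * 74.6 ha
Total Volume = 18822 m^3

18822


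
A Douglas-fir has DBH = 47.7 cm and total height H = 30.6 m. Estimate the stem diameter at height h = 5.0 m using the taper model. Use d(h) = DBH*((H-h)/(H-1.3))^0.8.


Taper: d(h) = DBH * ((H - h) / (H - 1.3))^0.8
Numerator = H - h = 30.6 - 5.0 = 25.6 m
Denominator = H - 1.3 = 30.6 - 1.3 = 29.3 m
Ratio = 25.6 / 29.3 = 0.87372
d = 47.7 * 0.87372^0.8 = 42.8 cm

42.8


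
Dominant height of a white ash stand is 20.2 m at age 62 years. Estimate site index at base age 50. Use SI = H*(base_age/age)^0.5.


Formula: SI = H_dom * (base_age / age)^0.5
Age ratio = 50 / 62 = 0.80645
sqrt(age_ratio) = 0.89803
SI = 20.2 * 0.89803 = 18.1 m

18.1


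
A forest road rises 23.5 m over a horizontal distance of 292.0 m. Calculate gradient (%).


Formula: Gradient = rise / run * 100
Gradient = 23.5 / 292.0 * 100 = 8.0%

8.0


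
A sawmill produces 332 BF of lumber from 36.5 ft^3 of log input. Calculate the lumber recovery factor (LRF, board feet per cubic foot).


Formula: LRF = Lumber Output (BF) / Log Input (ft^3)
LRF = 332 BF / 36.5 ft^3
LRF = 9.1 BF/ft^3

9.1


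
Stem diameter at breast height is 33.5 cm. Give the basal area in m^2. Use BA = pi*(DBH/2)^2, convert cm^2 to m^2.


Formula: BA = pi * (DBH/2)^2 / 10000  (cm^2 to m^2)
Radius = DBH/2 = 33.5/2 = 16.75 cm
BA = pi * 16.75^2 / 10000
   = 881.4131 cm^2 / 10000
   = 0.0881 m^2

0.0881


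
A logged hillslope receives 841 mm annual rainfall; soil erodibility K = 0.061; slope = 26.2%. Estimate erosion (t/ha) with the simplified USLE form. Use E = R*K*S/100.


Formula: E = R * K * S / 100  (simplified USLE)
R * K = 841 * 0.061 = 51.301
E = 51.301 * 26.2 / 100 = 13.44 t/ha

13.44


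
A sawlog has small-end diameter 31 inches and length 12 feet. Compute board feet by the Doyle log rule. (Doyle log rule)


Doyle: BF = (D - 4)^2 * L / 16
Adjusted diameter = 31 - 4 = 27 in
(D-4)^2 = 27^2 = 729
BF = 729 * 12 / 16 = 547 BF

547


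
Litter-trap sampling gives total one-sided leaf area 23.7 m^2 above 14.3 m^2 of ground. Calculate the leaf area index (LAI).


Formula: LAI = total leaf area / ground area  (dimensionless)
LAI = 23.7 m^2 / 14.3 m^2
LAI = 1.66

1.66


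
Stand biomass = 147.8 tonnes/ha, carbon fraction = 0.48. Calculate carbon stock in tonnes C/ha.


Formula: Carbon Stock = Biomass * Carbon Fraction
C = 147.8 t/ha * 0.48
C = 70.9 t C/ha

70.9


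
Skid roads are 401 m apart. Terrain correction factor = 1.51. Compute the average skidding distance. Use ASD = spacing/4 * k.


Formula: ASD = (spacing / 4) * correction
Uncorrected distance = spacing / 4 = 401 / 4 = 100.25 m
ASD = 100.25 * 1.51 = 151 m

151


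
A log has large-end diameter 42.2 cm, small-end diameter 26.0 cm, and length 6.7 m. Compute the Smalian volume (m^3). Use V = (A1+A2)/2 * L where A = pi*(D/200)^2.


Smalian: V = (A1 + A2)/2 * L,  A = pi*(D/200)^2
A1 = pi*(42.2/200)^2 = 0.139867 m^2
A2 = pi*(26.0/200)^2 = 0.053093 m^2
V = (0.139867+0.053093)/2*6.7 = 0.6464 m^3

0.6464


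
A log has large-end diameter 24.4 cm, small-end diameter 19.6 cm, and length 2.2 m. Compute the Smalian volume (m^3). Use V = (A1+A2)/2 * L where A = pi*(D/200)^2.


Smalian: V = (A1 + A2)/2 * L,  A = pi*(D/200)^2
A1 = pi*(24.4/200)^2 = 0.046759 m^2
A2 = pi*(19.6/200)^2 = 0.030172 m^2
V = (0.046759+0.030172)/2*2.2 = 0.0846 m^3

0.0846


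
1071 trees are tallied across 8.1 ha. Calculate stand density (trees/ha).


Formula: Stand Density = N_trees / Area_ha
Density = 1071 trees / 8.1 ha
Density = 132 trees/ha

132


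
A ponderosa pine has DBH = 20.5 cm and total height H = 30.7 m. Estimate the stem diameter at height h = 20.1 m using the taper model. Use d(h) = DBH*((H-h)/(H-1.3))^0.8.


Taper: d(h) = DBH * ((H - h) / (H - 1.3))^0.8
Numerator = H - h = 30.7 - 20.1 = 10.6 m
Denominator = H - 1.3 = 30.7 - 1.3 = 29.4 m
Ratio = 10.6 / 29.4 = 0.36054
d = 20.5 * 0.36054^0.8 = 9.1 cm

9.1


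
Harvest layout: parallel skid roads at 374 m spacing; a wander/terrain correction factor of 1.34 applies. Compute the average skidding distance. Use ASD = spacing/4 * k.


Formula: ASD = (spacing / 4) * correction
Uncorrected distance = spacing / 4 = 374 / 4 = 93.5 m
ASD = 93.5 * 1.34 = 125 m

125


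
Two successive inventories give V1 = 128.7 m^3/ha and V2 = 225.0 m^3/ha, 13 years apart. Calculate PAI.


Formula: PAI = (V_T2 - V_T1) / (T2 - T1)
Volume increment = 225.0 - 128.7 = 96.3 m^3/ha
PAI = 96.3 / 13 = 7.41 m^3/ha/year

7.41


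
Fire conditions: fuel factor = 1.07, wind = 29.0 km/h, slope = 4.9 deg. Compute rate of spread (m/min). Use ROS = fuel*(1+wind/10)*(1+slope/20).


Formula: ROS = fuel * (1 + wind/10) * (1 + slope/20)
Wind factor = 1 + 29.0/10 = 3.9
Slope factor = 1 + 4.9/20 = 1.245
ROS = 1.07 * 3.9 * 1.245 = 5.2 m/min

5.2


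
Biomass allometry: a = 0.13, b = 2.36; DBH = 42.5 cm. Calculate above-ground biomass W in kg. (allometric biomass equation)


Formula: W = a * DBH^b  (allometric power law)
DBH^b = 42.5^2.36 = 6966.2311
W = 0.13 * 6966.2311 = 905.6 kg

905.6


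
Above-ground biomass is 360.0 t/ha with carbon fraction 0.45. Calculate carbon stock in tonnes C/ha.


Formula: Carbon Stock = Biomass * Carbon Fraction
C = 360.0 t/ha * 0.45
C = 162.0 t C/ha

162.0


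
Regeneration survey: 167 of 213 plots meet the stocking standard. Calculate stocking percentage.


Formula: Stocking % = stocked plots / total plots * 100
Stocking = 167 / 213 * 100
Stocking = 0.784 * 100 = 78.4%

78.4


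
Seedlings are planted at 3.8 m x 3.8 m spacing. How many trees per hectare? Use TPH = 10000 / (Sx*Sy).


Formula: TPH = 10000 m^2/ha / (spacing_x * spacing_y)
Area per tree = 3.8 m * 3.8 m = 14.44 m^2
TPH = 10000 / 14.44 = 693 trees/ha

693


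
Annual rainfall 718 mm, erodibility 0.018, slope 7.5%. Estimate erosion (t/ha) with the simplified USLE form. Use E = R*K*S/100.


Formula: E = R * K * S / 100  (simplified USLE)
R * K = 718 * 0.018 = 12.924
E = 12.924 * 7.5 / 100 = 0.97 t/ha

0.97


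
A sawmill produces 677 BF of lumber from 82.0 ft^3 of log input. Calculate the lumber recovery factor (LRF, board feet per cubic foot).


Formula: LRF = Lumber Output (BF) / Log Input (ft^3)
LRF = 677 BF / 82.0 ft^3
LRF = 8.26 BF/ft^3

8.26


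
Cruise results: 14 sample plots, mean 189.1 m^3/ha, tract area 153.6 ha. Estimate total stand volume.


Formula: Total Volume = Mean Volume per ha * Total Area
Total Volume = 189.1 m^3/ha * 153.6 ha
Total Volume = 29046 m^3

29046


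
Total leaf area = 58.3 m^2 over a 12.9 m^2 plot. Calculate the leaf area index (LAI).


Formula: LAI = total leaf area / ground area  (dimensionless)
LAI = 58.3 m^2 / 12.9 m^2
LAI = 4.52

4.52


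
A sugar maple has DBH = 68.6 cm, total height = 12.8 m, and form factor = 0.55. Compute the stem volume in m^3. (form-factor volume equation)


Formula: V = pi * (DBH/200)^2 * H * ff
Radius = DBH/200 = 68.6/200 = 0.343 m
Radius^2 = 0.343^2 = 0.117649 m^2
V = pi * 0.117649 * 12.8 * 0.55
V = 2.602 m^3

2.602


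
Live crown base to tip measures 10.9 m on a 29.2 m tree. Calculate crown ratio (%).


Formula: Crown Ratio = (Crown Length / Total Height) * 100
CR = (10.9 m / 29.2 m) * 100
CR = 0.3733 * 100 = 37.3%

37.3


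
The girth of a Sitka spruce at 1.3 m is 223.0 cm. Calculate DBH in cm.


Formula: DBH = C / pi
DBH = 223.0 / pi
pi = 3.14159...
DBH = 71.0 cm

71.0


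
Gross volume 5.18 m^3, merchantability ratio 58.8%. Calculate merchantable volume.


Formula: MV = V_total * (merchantable_pct / 100)
Merchantable fraction = 58.8% / 100 = 0.588
MV = 5.18 m^3 * 0.588 = 3.046 m^3

3.046


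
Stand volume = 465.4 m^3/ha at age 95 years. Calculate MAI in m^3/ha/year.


Formula: MAI = Total Volume / Stand Age
MAI = 465.4 m^3/ha / 95 years
MAI = 4.9 m^3/ha/year

4.9


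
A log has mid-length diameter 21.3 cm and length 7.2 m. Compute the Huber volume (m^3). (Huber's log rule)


Huber: V = Am * L,  Am = pi*(Dm/200)^2
Am = pi*(21.3/200)^2 = 0.035633 m^2
V = 0.035633*7.2 = 0.2566 m^3

0.2566


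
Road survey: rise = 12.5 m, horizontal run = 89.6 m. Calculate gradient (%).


Formula: Gradient = rise / run * 100
Gradient = 12.5 / 89.6 * 100 = 14.0%

14.0


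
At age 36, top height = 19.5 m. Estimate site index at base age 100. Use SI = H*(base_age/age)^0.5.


Formula: SI = H_dom * (base_age / age)^0.5
Age ratio = 100 / 36 = 2.77778
sqrt(age_ratio) = 1.66667
SI = 19.5 * 1.66667 = 32.5 m

32.5


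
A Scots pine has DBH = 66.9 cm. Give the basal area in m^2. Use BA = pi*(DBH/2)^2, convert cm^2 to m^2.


Formula: BA = pi * (DBH/2)^2 / 10000  (cm^2 to m^2)
Radius = DBH/2 = 66.9/2 = 33.45 cm
BA = pi * 33.45^2 / 10000
   = 3515.1359 cm^2 / 10000
   = 0.3515 m^2

0.3515


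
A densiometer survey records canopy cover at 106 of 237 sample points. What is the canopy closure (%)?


Formula: Canopy closure = covered points / total points * 100
Closure = 106 / 237 * 100
Closure = 0.4473 * 100 = 44.7%

44.7


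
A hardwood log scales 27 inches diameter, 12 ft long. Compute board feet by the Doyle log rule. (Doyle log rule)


Doyle: BF = (D - 4)^2 * L / 16
Adjusted diameter = 27 - 4 = 23 in
(D-4)^2 = 23^2 = 529
BF = 529 * 12 / 16 = 397 BF

397


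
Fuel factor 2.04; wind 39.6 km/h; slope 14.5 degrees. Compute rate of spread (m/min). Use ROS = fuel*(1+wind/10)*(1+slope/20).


Formula: ROS = fuel * (1 + wind/10) * (1 + slope/20)
Wind factor = 1 + 39.6/10 = 4.96
Slope factor = 1 + 14.5/20 = 1.725
ROS = 2.04 * 4.96 * 1.725 = 17.45 m/min

17.45


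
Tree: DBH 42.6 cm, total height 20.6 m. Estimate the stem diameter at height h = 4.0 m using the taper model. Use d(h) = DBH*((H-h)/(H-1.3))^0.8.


Taper: d(h) = DBH * ((H - h) / (H - 1.3))^0.8
Numerator = H - h = 20.6 - 4.0 = 16.6 m
Denominator = H - 1.3 = 20.6 - 1.3 = 19.3 m
Ratio = 16.6 / 19.3 = 0.8601
d = 42.6 * 0.8601^0.8 = 37.8 cm

37.8


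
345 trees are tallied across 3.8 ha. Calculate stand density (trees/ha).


Formula: Stand Density = N_trees / Area_ha
Density = 345 trees / 3.8 ha
Density = 91 trees/ha

91


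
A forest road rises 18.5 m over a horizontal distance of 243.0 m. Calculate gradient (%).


Formula: Gradient = rise / run * 100
Gradient = 18.5 / 243.0 * 100 = 7.6%

7.6


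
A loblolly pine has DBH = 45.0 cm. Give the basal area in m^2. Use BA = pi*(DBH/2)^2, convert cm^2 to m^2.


Formula: BA = pi * (DBH/2)^2 / 10000  (cm^2 to m^2)
Radius = DBH/2 = 45.0/2 = 22.5 cm
BA = pi * 22.5^2 / 10000
   = 1590.4313 cm^2 / 10000
   = 0.159 m^2

0.159


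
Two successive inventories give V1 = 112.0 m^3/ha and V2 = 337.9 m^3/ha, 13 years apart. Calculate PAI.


Formula: PAI = (V_T2 - V_T1) / (T2 - T1)
Volume increment = 337.9 - 112.0 = 225.9 m^3/ha
PAI = 225.9 / 13 = 17.38 m^3/ha/year

17.38


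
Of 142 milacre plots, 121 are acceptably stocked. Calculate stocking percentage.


Formula: Stocking % = stocked plots / total plots * 100
Stocking = 121 / 142 * 100
Stocking = 0.8521 * 100 = 85.2%

85.2


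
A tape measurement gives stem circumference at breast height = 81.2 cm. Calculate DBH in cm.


Formula: DBH = C / pi
DBH = 81.2 / pi
pi = 3.14159...
DBH = 25.8 cm

25.8


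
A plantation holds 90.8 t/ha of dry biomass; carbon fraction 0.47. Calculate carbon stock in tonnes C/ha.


Formula: Carbon Stock = Biomass * Carbon Fraction
C = 90.8 t/ha * 0.47
C = 42.7 t C/ha

42.7


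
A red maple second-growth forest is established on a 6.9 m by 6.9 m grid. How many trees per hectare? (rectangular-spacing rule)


Formula: TPH = 10000 m^2/ha / (spacing_x * spacing_y)
Area per tree = 6.9 m * 6.9 m = 47.61 m^2
TPH = 10000 / 47.61 = 210 trees/ha

210


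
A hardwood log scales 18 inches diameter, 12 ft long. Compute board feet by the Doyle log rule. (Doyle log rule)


Doyle: BF = (D - 4)^2 * L / 16
Adjusted diameter = 18 - 4 = 14 in
(D-4)^2 = 14^2 = 196
BF = 196 * 12 / 16 = 147 BF

147


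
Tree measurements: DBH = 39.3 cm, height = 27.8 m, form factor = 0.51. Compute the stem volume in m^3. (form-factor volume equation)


Formula: V = pi * (DBH/200)^2 * H * ff
Radius = DBH/200 = 39.3/200 = 0.1965 m
Radius^2 = 0.1965^2 = 0.03861225 m^2
V = pi * 0.03861225 * 27.8 * 0.51
V = 1.72 m^3

1.72


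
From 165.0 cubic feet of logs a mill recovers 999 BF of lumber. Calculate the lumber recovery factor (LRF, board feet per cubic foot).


Formula: LRF = Lumber Output (BF) / Log Input (ft^3)
LRF = 999 BF / 165.0 ft^3
LRF = 6.05 BF/ft^3

6.05


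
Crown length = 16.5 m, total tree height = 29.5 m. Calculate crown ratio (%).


Formula: Crown Ratio = (Crown Length / Total Height) * 100
CR = (16.5 m / 29.5 m) * 100
CR = 0.5593 * 100 = 55.9%

55.9


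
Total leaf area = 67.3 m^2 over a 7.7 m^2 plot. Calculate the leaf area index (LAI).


Formula: LAI = total leaf area / ground area  (dimensionless)
LAI = 67.3 m^2 / 7.7 m^2
LAI = 8.74

8.74


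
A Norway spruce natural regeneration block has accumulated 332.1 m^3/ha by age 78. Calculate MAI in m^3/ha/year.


Formula: MAI = Total Volume / Stand Age
MAI = 332.1 m^3/ha / 78 years
MAI = 4.26 m^3/ha/year

4.26


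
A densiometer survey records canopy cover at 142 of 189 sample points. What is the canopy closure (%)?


Formula: Canopy closure = covered points / total points * 100
Closure = 142 / 189 * 100
Closure = 0.7513 * 100 = 75.1%

75.1


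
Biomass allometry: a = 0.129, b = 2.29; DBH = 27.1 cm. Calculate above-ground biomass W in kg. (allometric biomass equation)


Formula: W = a * DBH^b  (allometric power law)
DBH^b = 27.1^2.29 = 1912.0519
W = 0.129 * 1912.0519 = 246.7 kg

246.7


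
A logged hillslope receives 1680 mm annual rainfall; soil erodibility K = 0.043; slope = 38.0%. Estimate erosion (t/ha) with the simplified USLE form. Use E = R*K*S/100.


Formula: E = R * K * S / 100  (simplified USLE)
R * K = 1680 * 0.043 = 72.24
E = 72.24 * 38.0 / 100 = 27.45 t/ha

27.45


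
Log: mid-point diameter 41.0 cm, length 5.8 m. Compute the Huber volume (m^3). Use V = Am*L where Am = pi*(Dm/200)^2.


Huber: V = Am * L,  Am = pi*(Dm/200)^2
Am = pi*(41.0/200)^2 = 0.132025 m^2
V = 0.132025*5.8 = 0.7657 m^3

0.7657


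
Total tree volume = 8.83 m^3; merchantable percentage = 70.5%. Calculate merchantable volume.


Formula: MV = V_total * (merchantable_pct / 100)
Merchantable fraction = 70.5% / 100 = 0.705
MV = 8.83 m^3 * 0.705 = 6.225 m^3

6.225


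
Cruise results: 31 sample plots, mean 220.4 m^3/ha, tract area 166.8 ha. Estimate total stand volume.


Formula: Total Volume = Mean Volume per ha * Total Area
Total Volume = 220.4 m^3/ha * 166.8 ha
Total Volume = 36763 m^3

36763
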